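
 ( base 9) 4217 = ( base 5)44334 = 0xc16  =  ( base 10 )3094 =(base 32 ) 30M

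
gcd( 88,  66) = 22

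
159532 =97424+62108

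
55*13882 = 763510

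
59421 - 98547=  - 39126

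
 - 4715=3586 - 8301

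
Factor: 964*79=2^2 * 79^1*241^1 = 76156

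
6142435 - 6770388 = -627953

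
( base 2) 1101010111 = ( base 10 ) 855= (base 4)31113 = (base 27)14i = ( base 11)708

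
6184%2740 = 704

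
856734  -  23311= 833423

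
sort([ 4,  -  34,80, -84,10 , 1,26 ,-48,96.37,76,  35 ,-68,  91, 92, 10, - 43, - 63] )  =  [ - 84,-68, - 63, - 48,- 43 , - 34,1, 4, 10, 10,  26,35,76 , 80,91 , 92,96.37] 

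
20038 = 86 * 233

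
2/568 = 1/284 = 0.00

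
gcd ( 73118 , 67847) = 1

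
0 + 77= 77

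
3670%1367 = 936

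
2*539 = 1078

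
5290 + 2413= 7703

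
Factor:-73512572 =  - 2^2*7^1*2625449^1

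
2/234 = 1/117= 0.01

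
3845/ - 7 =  - 3845/7 = - 549.29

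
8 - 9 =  - 1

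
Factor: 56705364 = 2^2*3^2*1187^1*1327^1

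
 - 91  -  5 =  - 96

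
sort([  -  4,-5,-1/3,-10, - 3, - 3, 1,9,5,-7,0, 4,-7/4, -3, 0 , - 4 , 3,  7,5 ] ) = [-10, - 7, - 5,-4,-4,-3, - 3,-3, - 7/4, -1/3,0,0,1,3,4,5,5,  7,9] 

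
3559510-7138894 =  - 3579384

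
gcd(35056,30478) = 14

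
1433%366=335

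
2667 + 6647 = 9314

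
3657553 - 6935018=- 3277465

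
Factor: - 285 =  - 3^1*5^1*19^1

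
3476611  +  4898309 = 8374920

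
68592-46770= 21822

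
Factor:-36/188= - 9/47= -3^2*47^(-1)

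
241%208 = 33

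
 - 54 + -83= -137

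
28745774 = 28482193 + 263581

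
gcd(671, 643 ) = 1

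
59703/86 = 694+19/86 = 694.22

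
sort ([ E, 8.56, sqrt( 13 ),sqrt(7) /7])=[ sqrt( 7)/7, E  ,  sqrt( 13), 8.56] 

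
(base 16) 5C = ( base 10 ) 92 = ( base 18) 52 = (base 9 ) 112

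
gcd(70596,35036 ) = 4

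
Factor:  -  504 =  - 2^3*3^2*7^1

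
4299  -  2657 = 1642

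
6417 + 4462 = 10879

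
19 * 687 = 13053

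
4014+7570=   11584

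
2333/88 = 26 + 45/88  =  26.51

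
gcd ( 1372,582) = 2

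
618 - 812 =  - 194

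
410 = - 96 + 506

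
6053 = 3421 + 2632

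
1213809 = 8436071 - 7222262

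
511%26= 17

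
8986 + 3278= 12264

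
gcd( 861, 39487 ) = 7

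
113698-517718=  - 404020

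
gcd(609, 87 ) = 87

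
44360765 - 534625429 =  -  490264664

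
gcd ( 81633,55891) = 1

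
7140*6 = 42840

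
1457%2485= 1457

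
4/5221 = 4/5221 = 0.00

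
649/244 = 649/244= 2.66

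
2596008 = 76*34158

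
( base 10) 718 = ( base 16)2ce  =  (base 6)3154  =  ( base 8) 1316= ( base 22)1AE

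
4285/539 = 7+512/539 =7.95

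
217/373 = 217/373 = 0.58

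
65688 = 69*952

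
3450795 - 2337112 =1113683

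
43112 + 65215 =108327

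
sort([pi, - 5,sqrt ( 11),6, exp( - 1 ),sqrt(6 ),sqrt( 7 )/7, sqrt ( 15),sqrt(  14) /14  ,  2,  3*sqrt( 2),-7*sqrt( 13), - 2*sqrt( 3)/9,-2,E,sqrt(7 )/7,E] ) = [- 7*sqrt ( 13), - 5,-2, -2*sqrt( 3)/9,sqrt( 14) /14,exp(-1),sqrt( 7) /7,sqrt( 7) /7, 2,sqrt(6),E , E,pi,sqrt( 11), sqrt( 15 ), 3*sqrt (2) , 6]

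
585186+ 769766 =1354952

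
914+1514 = 2428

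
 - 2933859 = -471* 6229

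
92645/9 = 92645/9 = 10293.89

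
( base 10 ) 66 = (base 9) 73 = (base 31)24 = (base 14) 4A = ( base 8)102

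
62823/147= 20941/49 = 427.37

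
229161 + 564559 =793720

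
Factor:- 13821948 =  - 2^2*3^3*7^1*47^1*389^1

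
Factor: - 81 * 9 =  - 729 = -  3^6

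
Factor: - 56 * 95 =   -  2^3*5^1*7^1*19^1 = - 5320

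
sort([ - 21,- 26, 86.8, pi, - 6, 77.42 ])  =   [ - 26, - 21, - 6 , pi, 77.42, 86.8 ]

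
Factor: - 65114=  - 2^1*7^1 * 4651^1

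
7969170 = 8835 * 902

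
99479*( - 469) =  - 46655651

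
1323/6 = 441/2 = 220.50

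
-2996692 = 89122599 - 92119291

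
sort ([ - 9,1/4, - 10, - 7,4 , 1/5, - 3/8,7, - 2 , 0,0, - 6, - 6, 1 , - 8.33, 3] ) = [ - 10, - 9, - 8.33, - 7, - 6, - 6,-2, - 3/8,0,0, 1/5, 1/4,1,3, 4,7 ]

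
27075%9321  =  8433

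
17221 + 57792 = 75013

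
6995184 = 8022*872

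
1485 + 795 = 2280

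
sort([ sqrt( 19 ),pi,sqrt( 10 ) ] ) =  [ pi,sqrt( 10) , sqrt(19 )]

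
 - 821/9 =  - 821/9 = - 91.22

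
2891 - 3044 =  - 153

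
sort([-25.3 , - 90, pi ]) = [ - 90, - 25.3,pi ]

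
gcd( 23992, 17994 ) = 5998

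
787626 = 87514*9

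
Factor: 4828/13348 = 17/47 =17^1*47^( - 1 )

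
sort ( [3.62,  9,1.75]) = [ 1.75,3.62,9]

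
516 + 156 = 672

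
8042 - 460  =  7582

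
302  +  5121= 5423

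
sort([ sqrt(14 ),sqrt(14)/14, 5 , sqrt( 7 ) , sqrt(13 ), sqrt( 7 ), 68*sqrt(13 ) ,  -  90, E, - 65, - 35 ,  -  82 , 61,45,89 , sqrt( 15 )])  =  [ - 90, - 82,-65,  -  35 , sqrt(14 )/14, sqrt(7),sqrt(7 ),  E , sqrt( 13), sqrt( 14) , sqrt (15),5,45,61,  89,68 * sqrt(13 )] 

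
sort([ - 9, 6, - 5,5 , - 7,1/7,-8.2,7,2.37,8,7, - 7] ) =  [ - 9,  -  8.2,-7, - 7,-5, 1/7, 2.37,  5,6, 7,7,8] 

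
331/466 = 331/466 = 0.71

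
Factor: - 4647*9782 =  - 2^1 * 3^1*67^1*73^1*1549^1 = - 45456954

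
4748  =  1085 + 3663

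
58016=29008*2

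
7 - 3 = 4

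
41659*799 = 33285541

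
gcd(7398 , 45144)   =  54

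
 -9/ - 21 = 3/7 = 0.43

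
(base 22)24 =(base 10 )48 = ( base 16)30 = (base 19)2a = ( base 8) 60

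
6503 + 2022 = 8525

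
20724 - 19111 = 1613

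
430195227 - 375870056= 54325171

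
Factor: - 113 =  - 113^1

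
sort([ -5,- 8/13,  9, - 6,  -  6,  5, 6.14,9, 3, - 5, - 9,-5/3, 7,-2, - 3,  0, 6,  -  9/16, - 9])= [  -  9, - 9,-6, - 6, - 5 , - 5, -3, - 2,  -  5/3,-8/13,-9/16, 0, 3,  5,6,6.14,  7, 9,  9]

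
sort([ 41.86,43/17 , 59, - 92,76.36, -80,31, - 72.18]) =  [-92,-80, - 72.18,43/17,31,41.86, 59,76.36 ] 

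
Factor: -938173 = - 193^1*4861^1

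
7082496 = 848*8352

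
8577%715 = 712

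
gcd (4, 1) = 1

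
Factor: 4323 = 3^1*11^1*131^1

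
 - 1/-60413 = 1/60413 = 0.00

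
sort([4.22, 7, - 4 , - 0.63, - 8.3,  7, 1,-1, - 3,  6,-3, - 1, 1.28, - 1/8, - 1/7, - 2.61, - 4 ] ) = [-8.3, - 4, - 4, - 3, - 3,-2.61, - 1, - 1, - 0.63, - 1/7, - 1/8, 1, 1.28,4.22,6,7,  7 ]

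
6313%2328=1657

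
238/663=14/39 = 0.36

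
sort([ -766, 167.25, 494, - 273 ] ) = [ - 766, - 273, 167.25,  494]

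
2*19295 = 38590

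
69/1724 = 69/1724 = 0.04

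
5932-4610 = 1322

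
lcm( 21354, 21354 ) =21354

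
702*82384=57833568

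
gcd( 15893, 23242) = 1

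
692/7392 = 173/1848=0.09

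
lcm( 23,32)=736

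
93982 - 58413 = 35569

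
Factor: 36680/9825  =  56/15= 2^3*3^( - 1)*5^( - 1)*7^1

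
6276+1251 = 7527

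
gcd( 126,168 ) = 42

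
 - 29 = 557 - 586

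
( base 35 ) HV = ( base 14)32A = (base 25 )101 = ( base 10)626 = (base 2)1001110010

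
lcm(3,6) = 6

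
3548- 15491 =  - 11943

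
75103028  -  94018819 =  - 18915791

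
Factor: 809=809^1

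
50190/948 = 8365/158 = 52.94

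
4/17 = 4/17 = 0.24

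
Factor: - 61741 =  - 29^1*2129^1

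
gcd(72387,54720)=9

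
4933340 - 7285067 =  - 2351727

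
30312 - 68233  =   - 37921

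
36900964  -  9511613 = 27389351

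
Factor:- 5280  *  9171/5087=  - 2^5*3^3*5^1*11^1 * 1019^1*5087^( - 1 ) = - 48422880/5087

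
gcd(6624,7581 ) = 3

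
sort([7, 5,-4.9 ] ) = [- 4.9, 5 , 7]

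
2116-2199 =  - 83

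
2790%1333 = 124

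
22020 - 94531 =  - 72511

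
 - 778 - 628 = -1406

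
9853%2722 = 1687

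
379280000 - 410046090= - 30766090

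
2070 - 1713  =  357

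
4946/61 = 81 +5/61 = 81.08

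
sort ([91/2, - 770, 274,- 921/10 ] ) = [ - 770 , - 921/10,91/2,274 ] 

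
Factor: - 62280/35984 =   -  2^(  -  1)*3^2*5^1*13^( - 1 )=- 45/26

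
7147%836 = 459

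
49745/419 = 118 + 303/419 = 118.72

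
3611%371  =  272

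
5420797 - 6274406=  - 853609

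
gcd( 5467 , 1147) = 1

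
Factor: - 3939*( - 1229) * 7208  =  2^3*3^1 * 13^1 * 17^1*53^1 * 101^1*1229^1 = 34894151448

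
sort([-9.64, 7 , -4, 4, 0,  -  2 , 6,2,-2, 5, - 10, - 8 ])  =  [ - 10, - 9.64, - 8, - 4,-2,  -  2, 0, 2,4, 5  ,  6,  7 ]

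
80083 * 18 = 1441494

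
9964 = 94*106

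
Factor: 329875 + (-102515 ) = 227360=2^5*5^1*7^2*29^1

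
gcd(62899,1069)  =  1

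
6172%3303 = 2869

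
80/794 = 40/397 = 0.10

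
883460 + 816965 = 1700425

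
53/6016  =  53/6016 = 0.01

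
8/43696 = 1/5462 =0.00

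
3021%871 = 408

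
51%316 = 51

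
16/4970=8/2485 = 0.00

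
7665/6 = 1277 + 1/2 = 1277.50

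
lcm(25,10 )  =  50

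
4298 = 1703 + 2595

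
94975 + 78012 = 172987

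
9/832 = 9/832 = 0.01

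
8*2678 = 21424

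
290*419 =121510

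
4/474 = 2/237 = 0.01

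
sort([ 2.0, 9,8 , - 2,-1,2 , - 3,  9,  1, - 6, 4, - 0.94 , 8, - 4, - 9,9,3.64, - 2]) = [ - 9, - 6, - 4, - 3, - 2, - 2 , - 1, - 0.94 , 1, 2.0, 2,  3.64,4, 8,8,  9,9,  9]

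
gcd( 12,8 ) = 4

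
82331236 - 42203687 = 40127549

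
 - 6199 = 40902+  - 47101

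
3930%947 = 142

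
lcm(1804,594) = 48708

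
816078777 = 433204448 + 382874329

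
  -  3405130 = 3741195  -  7146325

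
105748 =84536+21212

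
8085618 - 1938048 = 6147570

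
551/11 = 50 +1/11  =  50.09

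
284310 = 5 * 56862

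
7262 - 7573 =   -  311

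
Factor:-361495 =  - 5^1*197^1 * 367^1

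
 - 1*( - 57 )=57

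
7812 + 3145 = 10957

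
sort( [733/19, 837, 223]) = [733/19,223,837 ]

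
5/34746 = 5/34746 = 0.00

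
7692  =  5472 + 2220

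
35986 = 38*947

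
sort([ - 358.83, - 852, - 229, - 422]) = [ - 852, - 422 , - 358.83, - 229]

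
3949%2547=1402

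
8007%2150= 1557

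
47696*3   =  143088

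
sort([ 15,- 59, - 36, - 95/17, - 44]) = [ - 59, - 44,-36, - 95/17, 15 ]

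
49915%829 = 175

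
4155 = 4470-315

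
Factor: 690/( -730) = - 69/73=- 3^1*23^1*73^( - 1) 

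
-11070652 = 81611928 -92682580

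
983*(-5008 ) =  - 4922864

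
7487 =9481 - 1994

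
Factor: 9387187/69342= 2^( - 1)*3^(-1)*7^(  -  1)*13^( - 1 ) * 127^( - 1)*157^1*59791^1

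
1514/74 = 757/37= 20.46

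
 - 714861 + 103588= - 611273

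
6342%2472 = 1398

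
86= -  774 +860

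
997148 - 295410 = 701738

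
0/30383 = 0 = 0.00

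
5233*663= 3469479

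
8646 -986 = 7660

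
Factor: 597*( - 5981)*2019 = -7209156483 = - 3^2 *199^1 * 673^1*5981^1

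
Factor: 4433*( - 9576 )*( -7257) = 308062610856 = 2^3*3^3 * 7^1*11^1 * 13^1*19^1*31^1*41^1*59^1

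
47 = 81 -34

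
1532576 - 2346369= - 813793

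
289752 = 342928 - 53176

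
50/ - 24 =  - 3+11/12= - 2.08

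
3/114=1/38 = 0.03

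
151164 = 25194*6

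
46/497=46/497 = 0.09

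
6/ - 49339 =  - 6/49339 = - 0.00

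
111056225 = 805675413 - 694619188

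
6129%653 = 252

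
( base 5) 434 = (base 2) 1110111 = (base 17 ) 70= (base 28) 47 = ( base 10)119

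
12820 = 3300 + 9520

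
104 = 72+32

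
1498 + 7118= 8616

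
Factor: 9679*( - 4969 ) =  - 48094951 = - 4969^1*9679^1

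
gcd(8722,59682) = 98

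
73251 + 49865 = 123116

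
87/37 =2  +  13/37 = 2.35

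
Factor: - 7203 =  - 3^1 *7^4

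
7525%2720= 2085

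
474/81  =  158/27 = 5.85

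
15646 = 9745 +5901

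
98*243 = 23814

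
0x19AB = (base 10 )6571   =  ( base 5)202241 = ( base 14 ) 2575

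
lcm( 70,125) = 1750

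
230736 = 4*57684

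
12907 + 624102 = 637009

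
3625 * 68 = 246500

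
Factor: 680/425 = 8/5 = 2^3*5^( - 1)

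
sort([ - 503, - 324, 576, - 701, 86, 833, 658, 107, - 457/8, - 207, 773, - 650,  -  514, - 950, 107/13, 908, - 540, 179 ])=[  -  950, - 701, - 650, - 540, - 514, - 503, - 324, - 207,- 457/8,  107/13, 86 , 107,179 , 576, 658, 773,833, 908 ]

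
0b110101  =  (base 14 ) 3B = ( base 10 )53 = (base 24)25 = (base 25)23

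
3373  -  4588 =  - 1215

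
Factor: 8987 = 11^1*19^1 * 43^1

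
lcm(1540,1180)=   90860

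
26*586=15236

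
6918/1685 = 6918/1685 = 4.11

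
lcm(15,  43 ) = 645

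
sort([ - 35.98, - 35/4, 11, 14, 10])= [  -  35.98, - 35/4,  10, 11, 14] 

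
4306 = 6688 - 2382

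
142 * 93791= 13318322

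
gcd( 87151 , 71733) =1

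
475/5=95 = 95.00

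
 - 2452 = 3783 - 6235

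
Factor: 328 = 2^3*41^1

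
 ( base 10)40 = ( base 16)28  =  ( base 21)1j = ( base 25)1f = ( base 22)1I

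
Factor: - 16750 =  - 2^1*5^3*67^1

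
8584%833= 254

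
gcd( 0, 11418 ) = 11418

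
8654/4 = 2163 + 1/2 = 2163.50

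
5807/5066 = 5807/5066 =1.15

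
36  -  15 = 21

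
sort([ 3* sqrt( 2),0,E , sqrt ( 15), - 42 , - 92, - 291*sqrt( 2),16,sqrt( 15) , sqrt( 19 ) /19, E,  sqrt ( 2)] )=[ - 291*sqrt( 2 ), - 92, - 42,0,sqrt( 19)/19,sqrt( 2) , E,E , sqrt( 15),sqrt( 15 ),3*sqrt( 2), 16] 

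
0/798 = 0 = 0.00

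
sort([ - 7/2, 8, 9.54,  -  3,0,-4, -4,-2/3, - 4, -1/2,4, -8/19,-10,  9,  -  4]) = [ - 10, - 4,  -  4, - 4, - 4,-7/2,  -  3, -2/3, - 1/2,  -  8/19,0 , 4,8,9,9.54]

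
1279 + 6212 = 7491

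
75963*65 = 4937595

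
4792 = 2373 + 2419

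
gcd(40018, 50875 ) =11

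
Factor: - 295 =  - 5^1*59^1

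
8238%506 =142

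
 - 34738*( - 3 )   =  104214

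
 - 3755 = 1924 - 5679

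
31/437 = 31/437 = 0.07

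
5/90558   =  5/90558 = 0.00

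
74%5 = 4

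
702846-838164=-135318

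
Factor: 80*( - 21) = - 1680= - 2^4*3^1 * 5^1 * 7^1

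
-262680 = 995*( - 264 )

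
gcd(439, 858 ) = 1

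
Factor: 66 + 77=143=11^1 * 13^1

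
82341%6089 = 3184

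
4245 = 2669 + 1576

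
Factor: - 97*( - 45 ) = 3^2*5^1*97^1  =  4365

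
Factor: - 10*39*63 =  - 24570 = - 2^1*3^3*5^1* 7^1 * 13^1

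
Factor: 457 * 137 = 137^1*457^1= 62609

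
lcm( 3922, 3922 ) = 3922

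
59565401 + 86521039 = 146086440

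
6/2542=3/1271 = 0.00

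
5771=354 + 5417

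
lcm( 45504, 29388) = 1410624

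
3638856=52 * 69978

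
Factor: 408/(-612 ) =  -2^1*3^ (-1) = - 2/3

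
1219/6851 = 1219/6851 =0.18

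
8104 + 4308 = 12412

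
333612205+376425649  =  710037854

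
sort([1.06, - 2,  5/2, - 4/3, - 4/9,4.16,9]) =[ - 2, - 4/3,- 4/9,1.06, 5/2,4.16,9 ]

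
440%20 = 0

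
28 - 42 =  - 14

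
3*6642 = 19926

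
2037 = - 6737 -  - 8774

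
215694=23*9378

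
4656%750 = 156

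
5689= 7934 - 2245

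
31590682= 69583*454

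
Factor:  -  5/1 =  - 5^1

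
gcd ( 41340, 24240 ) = 60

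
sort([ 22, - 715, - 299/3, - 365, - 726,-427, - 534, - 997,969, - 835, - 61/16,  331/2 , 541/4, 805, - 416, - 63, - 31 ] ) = [ - 997, - 835, - 726, - 715, -534, - 427, - 416, - 365, - 299/3, - 63, - 31,  -  61/16,22 , 541/4,331/2,805 , 969 ]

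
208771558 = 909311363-700539805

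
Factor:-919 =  - 919^1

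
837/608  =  1 + 229/608 = 1.38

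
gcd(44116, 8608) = 1076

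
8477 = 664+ 7813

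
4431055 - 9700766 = -5269711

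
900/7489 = 900/7489 = 0.12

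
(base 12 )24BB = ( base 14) 1743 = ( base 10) 4175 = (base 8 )10117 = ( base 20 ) a8f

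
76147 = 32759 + 43388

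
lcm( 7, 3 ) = 21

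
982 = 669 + 313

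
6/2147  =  6/2147 = 0.00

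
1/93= 1/93 = 0.01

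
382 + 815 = 1197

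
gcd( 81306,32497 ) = 1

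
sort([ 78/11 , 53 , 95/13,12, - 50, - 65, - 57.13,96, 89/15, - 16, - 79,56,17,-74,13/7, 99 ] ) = [ - 79,  -  74, -65,-57.13, - 50, - 16, 13/7, 89/15,78/11,  95/13,12,17,53,56,96, 99]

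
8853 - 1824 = 7029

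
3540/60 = 59=59.00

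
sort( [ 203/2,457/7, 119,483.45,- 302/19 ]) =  [ - 302/19, 457/7 , 203/2,119,483.45]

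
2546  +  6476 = 9022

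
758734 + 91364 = 850098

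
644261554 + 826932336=1471193890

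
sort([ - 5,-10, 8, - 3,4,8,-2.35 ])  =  [ - 10, - 5, - 3,- 2.35,  4,8,8 ]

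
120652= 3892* 31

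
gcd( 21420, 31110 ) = 510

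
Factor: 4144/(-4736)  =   - 2^( - 3 ) * 7^1  =  - 7/8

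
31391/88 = 356 +63/88 =356.72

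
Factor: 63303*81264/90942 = 2^3*3^1*23^( - 1)*659^(  -  1 )*1693^1*21101^1 = 857375832/15157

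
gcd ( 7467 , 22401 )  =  7467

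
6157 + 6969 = 13126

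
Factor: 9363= 3^1*3121^1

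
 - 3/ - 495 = 1/165 = 0.01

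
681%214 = 39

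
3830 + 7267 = 11097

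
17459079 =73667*237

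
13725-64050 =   -  50325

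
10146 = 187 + 9959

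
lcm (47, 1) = 47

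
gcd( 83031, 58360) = 1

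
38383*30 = 1151490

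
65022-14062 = 50960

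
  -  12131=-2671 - 9460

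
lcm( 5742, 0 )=0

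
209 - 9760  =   - 9551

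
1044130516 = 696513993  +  347616523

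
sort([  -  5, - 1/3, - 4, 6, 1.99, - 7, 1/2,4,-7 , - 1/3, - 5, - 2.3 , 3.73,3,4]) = [-7,-7,  -  5, - 5,  -  4, - 2.3, - 1/3,-1/3, 1/2,1.99, 3, 3.73, 4, 4,6]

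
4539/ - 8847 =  - 1513/2949 = -0.51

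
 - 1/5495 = -1 + 5494/5495 = - 0.00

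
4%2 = 0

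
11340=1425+9915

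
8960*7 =62720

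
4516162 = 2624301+1891861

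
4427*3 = 13281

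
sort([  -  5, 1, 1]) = [ - 5,  1,1 ]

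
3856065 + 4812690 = 8668755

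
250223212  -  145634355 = 104588857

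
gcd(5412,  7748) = 4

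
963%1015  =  963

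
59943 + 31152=91095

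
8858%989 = 946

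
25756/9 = 25756/9 = 2861.78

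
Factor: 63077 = 7^1*9011^1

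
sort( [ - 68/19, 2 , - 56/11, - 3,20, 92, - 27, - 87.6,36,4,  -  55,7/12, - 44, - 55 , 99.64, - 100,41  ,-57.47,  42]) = [ - 100, - 87.6, - 57.47, - 55, - 55, - 44, - 27,  -  56/11,  -  68/19,-3,7/12,2,4,20,36, 41,42, 92, 99.64] 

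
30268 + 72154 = 102422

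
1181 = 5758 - 4577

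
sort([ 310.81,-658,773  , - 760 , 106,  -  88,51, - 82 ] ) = [ - 760, - 658, - 88,-82 , 51,106, 310.81, 773]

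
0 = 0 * 867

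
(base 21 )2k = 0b111110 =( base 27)28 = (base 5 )222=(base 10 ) 62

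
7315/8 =7315/8 = 914.38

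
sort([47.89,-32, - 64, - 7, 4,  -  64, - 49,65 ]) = [ - 64,  -  64  , - 49, - 32, - 7,  4, 47.89 , 65]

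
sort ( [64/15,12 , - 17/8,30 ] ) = [ - 17/8, 64/15 , 12,30]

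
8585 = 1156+7429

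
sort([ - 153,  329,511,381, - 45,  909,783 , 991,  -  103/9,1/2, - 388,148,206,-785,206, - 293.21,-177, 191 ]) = [ - 785,  -  388, - 293.21,-177, - 153,-45, - 103/9,1/2, 148,191,206,206,  329, 381 , 511,783,909,991 ]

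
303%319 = 303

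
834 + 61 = 895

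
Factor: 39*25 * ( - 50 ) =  - 48750 = - 2^1*3^1*5^4*13^1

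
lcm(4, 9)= 36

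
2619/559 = 4 + 383/559 = 4.69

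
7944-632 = 7312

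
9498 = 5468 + 4030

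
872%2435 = 872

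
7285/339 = 21 + 166/339 = 21.49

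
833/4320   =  833/4320 = 0.19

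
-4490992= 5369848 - 9860840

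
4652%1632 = 1388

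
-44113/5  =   - 8823 + 2/5= - 8822.60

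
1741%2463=1741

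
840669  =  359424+481245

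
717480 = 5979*120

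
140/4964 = 35/1241=0.03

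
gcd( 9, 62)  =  1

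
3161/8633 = 3161/8633 = 0.37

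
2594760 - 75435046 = -72840286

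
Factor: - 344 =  - 2^3 * 43^1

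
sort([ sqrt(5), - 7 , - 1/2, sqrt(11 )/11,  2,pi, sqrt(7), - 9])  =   [ - 9, - 7 , -1/2 , sqrt ( 11)/11,2,  sqrt(5),sqrt(7 ),pi ]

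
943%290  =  73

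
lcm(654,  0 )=0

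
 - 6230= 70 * ( - 89 )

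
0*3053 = 0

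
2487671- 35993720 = -33506049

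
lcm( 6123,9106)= 355134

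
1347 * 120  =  161640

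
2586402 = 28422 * 91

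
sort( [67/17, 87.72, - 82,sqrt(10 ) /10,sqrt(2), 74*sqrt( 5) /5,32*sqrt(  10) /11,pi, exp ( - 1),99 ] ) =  [ - 82, sqrt(10) /10 , exp( - 1), sqrt( 2), pi,67/17, 32*sqrt(10) /11, 74*sqrt(5 ) /5, 87.72,  99] 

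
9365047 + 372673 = 9737720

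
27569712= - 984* ( - 28018)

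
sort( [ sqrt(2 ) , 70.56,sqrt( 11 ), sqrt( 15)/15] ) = [ sqrt(15 ) /15, sqrt(2)  ,  sqrt(11 ),70.56]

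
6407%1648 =1463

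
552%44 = 24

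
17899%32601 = 17899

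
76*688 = 52288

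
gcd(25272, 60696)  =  216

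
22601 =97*233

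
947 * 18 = 17046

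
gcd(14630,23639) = 77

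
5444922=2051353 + 3393569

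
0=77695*0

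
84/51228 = 7/4269  =  0.00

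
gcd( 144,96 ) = 48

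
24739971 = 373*66327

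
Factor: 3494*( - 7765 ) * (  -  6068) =2^3 * 5^1*37^1*41^1*1553^1*1747^1 = 164630361880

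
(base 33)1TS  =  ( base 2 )100000011010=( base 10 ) 2074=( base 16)81A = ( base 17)730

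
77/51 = 1 + 26/51 = 1.51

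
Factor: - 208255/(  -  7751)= 5^1*23^ ( - 1 )*337^( - 1)*41651^1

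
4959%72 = 63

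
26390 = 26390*1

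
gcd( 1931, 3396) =1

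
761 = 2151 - 1390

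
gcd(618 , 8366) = 2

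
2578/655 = 2578/655 = 3.94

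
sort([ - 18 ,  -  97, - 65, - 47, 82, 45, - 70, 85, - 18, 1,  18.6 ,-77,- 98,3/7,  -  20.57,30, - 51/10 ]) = [ -98, - 97,  -  77, - 70, - 65, - 47, - 20.57, - 18, - 18, - 51/10, 3/7,1,  18.6,  30,45, 82, 85]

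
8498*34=288932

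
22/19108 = 11/9554 = 0.00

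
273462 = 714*383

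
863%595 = 268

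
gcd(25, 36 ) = 1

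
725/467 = 725/467 =1.55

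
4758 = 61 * 78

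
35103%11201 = 1500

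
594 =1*594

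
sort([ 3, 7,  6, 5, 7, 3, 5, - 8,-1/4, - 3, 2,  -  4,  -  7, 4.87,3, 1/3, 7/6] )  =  [ - 8, - 7, - 4, - 3,-1/4, 1/3,7/6,2, 3, 3,3, 4.87, 5 , 5, 6, 7,7 ] 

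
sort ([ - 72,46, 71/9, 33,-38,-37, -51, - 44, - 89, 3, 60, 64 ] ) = [ -89,-72, - 51, - 44, - 38, - 37,3, 71/9, 33, 46,60, 64] 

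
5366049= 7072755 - 1706706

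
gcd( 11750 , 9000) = 250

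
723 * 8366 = 6048618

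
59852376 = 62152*963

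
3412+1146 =4558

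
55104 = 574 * 96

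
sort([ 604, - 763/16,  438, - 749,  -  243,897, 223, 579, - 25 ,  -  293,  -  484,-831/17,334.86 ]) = [  -  749,-484,-293, - 243, - 831/17,  -  763/16,-25,223,334.86,  438,579,604,897 ]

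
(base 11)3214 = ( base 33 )3TQ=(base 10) 4250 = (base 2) 1000010011010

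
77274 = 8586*9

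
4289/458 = 9 + 167/458   =  9.36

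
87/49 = 87/49 = 1.78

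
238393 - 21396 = 216997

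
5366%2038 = 1290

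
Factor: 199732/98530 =2^1*5^( - 1 )* 13^1*23^1*59^(-1)  =  598/295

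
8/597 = 8/597 = 0.01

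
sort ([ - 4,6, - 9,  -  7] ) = [ - 9, - 7 , - 4 , 6 ]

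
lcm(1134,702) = 14742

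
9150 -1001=8149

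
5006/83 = 5006/83= 60.31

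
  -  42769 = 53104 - 95873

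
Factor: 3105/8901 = 3^1*5^1*43^ (- 1) = 15/43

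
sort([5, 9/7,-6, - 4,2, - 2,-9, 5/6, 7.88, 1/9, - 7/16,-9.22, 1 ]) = [ - 9.22, - 9 , - 6, - 4, - 2,  -  7/16,1/9,5/6,1, 9/7,2,5, 7.88]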